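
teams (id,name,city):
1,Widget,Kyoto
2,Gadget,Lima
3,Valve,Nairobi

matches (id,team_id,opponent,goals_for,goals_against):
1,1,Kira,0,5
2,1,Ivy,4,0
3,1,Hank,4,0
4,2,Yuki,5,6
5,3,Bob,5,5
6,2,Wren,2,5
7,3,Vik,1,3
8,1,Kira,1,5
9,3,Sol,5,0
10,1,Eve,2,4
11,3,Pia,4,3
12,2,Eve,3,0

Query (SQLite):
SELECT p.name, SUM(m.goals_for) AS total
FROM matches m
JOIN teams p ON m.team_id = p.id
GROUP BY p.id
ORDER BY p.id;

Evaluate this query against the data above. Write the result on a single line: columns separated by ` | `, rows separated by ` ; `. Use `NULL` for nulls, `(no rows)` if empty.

Widget | 11 ; Gadget | 10 ; Valve | 15

Join each matches row to its teams via team_id.
Group joined rows by teams.id; compute SUM(m.goals_for) per group.
  1: ids {1, 2, 3, 8, 10} → SUM(m.goals_for)=11
  2: ids {4, 6, 12} → SUM(m.goals_for)=10
  3: ids {5, 7, 9, 11} → SUM(m.goals_for)=15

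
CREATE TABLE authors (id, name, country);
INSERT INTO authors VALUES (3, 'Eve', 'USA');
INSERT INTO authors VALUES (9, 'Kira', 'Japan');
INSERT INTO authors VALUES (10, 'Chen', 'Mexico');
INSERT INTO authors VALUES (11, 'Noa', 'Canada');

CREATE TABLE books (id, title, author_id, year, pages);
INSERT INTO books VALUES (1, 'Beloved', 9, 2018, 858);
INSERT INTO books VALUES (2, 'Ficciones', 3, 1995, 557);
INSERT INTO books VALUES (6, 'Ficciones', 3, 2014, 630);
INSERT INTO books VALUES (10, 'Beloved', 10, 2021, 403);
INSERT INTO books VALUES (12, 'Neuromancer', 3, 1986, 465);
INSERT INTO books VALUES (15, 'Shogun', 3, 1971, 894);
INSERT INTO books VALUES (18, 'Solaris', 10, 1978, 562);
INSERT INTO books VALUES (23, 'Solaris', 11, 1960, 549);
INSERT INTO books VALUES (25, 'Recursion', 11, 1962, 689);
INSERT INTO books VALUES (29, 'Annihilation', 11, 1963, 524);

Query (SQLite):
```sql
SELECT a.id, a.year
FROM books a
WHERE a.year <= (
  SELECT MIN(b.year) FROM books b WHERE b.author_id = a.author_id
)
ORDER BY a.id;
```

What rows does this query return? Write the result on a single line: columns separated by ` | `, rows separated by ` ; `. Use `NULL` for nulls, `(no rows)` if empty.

1 | 2018 ; 15 | 1971 ; 18 | 1978 ; 23 | 1960

For each books row a, compute MIN(year) over rows sharing a.author_id.
Keep row a if a.year <= that per-group MIN.
  author_id=3: MIN(year) = 1971
  author_id=9: MIN(year) = 2018
  author_id=10: MIN(year) = 1978
  author_id=11: MIN(year) = 1960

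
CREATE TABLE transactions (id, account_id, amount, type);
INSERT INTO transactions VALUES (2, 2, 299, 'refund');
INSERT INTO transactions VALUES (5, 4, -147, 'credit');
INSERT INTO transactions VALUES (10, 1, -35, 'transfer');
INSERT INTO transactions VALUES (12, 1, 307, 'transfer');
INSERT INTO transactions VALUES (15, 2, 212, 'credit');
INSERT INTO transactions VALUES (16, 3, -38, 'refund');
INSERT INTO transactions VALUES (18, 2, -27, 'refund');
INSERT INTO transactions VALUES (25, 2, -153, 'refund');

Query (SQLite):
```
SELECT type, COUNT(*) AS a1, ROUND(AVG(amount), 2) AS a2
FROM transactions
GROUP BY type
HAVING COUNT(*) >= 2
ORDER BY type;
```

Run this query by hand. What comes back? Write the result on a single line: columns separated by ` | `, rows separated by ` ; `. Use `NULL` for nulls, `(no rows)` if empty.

credit | 2 | 32.5 ; refund | 4 | 20.25 ; transfer | 2 | 136

Group transactions by type.
Per group compute: COUNT(*), ROUND(AVG(amount), 2).
HAVING: drop groups with fewer than 2 rows.
  credit: ids {5, 15} → COUNT(*)=2, ROUND(AVG(amount), 2)=32.5
  refund: ids {2, 16, 18, 25} → COUNT(*)=4, ROUND(AVG(amount), 2)=20.25
  transfer: ids {10, 12} → COUNT(*)=2, ROUND(AVG(amount), 2)=136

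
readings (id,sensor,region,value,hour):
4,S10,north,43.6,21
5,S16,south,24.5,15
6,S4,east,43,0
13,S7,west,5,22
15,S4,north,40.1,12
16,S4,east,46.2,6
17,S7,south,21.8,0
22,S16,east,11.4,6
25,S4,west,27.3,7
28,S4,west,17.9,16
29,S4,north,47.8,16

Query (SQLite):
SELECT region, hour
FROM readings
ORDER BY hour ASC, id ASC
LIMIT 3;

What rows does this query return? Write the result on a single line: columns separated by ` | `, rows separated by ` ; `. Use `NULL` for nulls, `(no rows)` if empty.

Sort by hour asc, tiebreak id asc: (0, id=6), (0, id=17), (6, id=16), (6, id=22), (7, id=25), (12, id=15) …. Take first 3.

east | 0 ; south | 0 ; east | 6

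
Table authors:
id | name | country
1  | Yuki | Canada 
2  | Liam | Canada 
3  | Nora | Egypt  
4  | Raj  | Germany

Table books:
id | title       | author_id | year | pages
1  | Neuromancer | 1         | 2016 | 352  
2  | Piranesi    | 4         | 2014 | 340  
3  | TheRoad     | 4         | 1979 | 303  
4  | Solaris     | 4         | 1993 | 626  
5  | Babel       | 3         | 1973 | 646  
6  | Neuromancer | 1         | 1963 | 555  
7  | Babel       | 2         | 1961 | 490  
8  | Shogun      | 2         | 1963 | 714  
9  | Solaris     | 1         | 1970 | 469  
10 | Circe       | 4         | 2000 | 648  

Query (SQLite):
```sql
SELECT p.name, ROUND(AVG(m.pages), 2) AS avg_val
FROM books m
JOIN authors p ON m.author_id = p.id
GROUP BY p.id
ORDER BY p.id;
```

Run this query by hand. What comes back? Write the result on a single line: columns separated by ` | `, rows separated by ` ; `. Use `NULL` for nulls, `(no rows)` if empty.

Join each books row to its authors via author_id.
Group joined rows by authors.id; compute ROUND(AVG(m.pages), 2) per group.
  1: ids {1, 6, 9} → ROUND(AVG(m.pages), 2)=458.67
  2: ids {7, 8} → ROUND(AVG(m.pages), 2)=602
  3: ids {5} → ROUND(AVG(m.pages), 2)=646
  4: ids {2, 3, 4, 10} → ROUND(AVG(m.pages), 2)=479.25

Yuki | 458.67 ; Liam | 602 ; Nora | 646 ; Raj | 479.25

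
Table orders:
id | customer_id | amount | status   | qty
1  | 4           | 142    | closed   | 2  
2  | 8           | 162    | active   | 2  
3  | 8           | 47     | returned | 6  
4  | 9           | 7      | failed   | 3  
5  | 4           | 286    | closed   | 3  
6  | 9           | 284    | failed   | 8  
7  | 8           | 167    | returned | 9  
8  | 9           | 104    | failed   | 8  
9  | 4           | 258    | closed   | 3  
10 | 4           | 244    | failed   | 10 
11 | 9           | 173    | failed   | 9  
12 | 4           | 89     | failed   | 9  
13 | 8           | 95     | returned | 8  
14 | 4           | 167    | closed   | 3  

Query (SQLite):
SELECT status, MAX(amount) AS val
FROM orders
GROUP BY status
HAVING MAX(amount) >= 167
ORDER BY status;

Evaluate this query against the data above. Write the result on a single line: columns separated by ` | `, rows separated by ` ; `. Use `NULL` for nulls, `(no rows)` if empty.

Partition orders by status; compute MAX(amount) within each group.
HAVING: keep groups where MAX(amount) >= 167.
  active: ids {2} → MAX(amount)=162
  closed: ids {1, 5, 9, 14} → MAX(amount)=286
  failed: ids {4, 6, 8, 10, 11, 12} → MAX(amount)=284
  returned: ids {3, 7, 13} → MAX(amount)=167

closed | 286 ; failed | 284 ; returned | 167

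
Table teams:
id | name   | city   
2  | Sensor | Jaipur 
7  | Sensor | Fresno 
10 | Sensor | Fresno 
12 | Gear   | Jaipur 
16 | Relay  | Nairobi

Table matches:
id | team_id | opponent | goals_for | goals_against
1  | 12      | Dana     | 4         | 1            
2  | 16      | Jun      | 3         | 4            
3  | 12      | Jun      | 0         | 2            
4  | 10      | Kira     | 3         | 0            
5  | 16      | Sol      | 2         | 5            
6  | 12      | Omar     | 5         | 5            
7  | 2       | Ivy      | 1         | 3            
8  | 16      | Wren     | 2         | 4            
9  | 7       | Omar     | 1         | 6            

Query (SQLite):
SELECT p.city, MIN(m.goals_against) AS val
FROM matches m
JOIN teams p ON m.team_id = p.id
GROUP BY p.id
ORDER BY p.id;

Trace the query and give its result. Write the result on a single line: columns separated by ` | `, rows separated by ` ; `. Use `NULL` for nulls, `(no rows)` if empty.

Jaipur | 3 ; Fresno | 6 ; Fresno | 0 ; Jaipur | 1 ; Nairobi | 4

Join each matches row to its teams via team_id.
Group joined rows by teams.id; compute MIN(m.goals_against) per group.
  2: ids {7} → MIN(m.goals_against)=3
  7: ids {9} → MIN(m.goals_against)=6
  10: ids {4} → MIN(m.goals_against)=0
  12: ids {1, 3, 6} → MIN(m.goals_against)=1
  16: ids {2, 5, 8} → MIN(m.goals_against)=4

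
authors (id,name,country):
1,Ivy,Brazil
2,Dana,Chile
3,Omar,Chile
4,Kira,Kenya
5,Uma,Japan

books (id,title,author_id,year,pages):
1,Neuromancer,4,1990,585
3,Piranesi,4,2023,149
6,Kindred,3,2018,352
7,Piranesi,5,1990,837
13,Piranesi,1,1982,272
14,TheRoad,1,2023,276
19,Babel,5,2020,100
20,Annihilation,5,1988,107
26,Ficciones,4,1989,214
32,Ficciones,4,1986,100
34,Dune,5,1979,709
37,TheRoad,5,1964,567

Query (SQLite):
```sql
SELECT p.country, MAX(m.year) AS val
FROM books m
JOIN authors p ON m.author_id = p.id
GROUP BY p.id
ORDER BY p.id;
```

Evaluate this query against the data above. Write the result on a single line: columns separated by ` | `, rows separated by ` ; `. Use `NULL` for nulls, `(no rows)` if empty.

Brazil | 2023 ; Chile | 2018 ; Kenya | 2023 ; Japan | 2020

Join each books row to its authors via author_id.
Group joined rows by authors.id; compute MAX(m.year) per group.
  1: ids {13, 14} → MAX(m.year)=2023
  3: ids {6} → MAX(m.year)=2018
  4: ids {1, 3, 26, 32} → MAX(m.year)=2023
  5: ids {7, 19, 20, 34, 37} → MAX(m.year)=2020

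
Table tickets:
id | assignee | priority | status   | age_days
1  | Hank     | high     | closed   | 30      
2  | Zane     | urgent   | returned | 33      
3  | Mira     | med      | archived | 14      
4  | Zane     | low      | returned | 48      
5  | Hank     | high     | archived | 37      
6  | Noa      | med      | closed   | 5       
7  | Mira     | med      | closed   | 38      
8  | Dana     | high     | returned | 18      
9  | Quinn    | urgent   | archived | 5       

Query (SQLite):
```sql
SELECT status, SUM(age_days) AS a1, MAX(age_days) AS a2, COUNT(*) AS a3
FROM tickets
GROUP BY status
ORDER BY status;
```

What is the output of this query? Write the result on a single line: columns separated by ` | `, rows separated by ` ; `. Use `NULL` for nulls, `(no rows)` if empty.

Group tickets by status.
Per group compute: SUM(age_days), MAX(age_days), COUNT(*).
  archived: ids {3, 5, 9} → SUM(age_days)=56, MAX(age_days)=37, COUNT(*)=3
  closed: ids {1, 6, 7} → SUM(age_days)=73, MAX(age_days)=38, COUNT(*)=3
  returned: ids {2, 4, 8} → SUM(age_days)=99, MAX(age_days)=48, COUNT(*)=3

archived | 56 | 37 | 3 ; closed | 73 | 38 | 3 ; returned | 99 | 48 | 3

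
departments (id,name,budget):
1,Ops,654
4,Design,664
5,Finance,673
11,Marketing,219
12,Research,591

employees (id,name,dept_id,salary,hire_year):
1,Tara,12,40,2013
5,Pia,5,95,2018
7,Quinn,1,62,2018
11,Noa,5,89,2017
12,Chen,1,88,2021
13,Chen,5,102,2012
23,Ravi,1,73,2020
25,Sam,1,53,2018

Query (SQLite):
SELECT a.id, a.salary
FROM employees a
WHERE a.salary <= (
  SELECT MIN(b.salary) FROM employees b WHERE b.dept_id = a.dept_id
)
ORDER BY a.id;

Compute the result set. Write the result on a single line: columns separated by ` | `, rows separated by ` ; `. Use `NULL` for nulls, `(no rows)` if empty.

1 | 40 ; 11 | 89 ; 25 | 53

For each employees row a, compute MIN(salary) over rows sharing a.dept_id.
Keep row a if a.salary <= that per-group MIN.
  dept_id=1: MIN(salary) = 53
  dept_id=5: MIN(salary) = 89
  dept_id=12: MIN(salary) = 40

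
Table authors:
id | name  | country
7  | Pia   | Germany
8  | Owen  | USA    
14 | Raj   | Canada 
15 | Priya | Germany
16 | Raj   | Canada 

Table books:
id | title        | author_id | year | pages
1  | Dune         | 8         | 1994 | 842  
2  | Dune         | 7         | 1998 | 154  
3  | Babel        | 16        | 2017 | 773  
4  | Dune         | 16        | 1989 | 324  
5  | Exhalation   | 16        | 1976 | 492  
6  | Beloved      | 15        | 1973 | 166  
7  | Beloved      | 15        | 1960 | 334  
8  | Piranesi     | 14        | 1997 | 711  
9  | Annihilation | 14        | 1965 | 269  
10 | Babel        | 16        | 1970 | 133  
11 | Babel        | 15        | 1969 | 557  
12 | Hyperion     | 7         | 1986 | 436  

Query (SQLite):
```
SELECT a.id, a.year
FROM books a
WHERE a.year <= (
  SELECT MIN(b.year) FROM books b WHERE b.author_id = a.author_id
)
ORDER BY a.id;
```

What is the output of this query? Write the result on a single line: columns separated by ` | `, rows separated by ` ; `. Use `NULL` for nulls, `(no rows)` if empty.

1 | 1994 ; 7 | 1960 ; 9 | 1965 ; 10 | 1970 ; 12 | 1986

For each books row a, compute MIN(year) over rows sharing a.author_id.
Keep row a if a.year <= that per-group MIN.
  author_id=7: MIN(year) = 1986
  author_id=8: MIN(year) = 1994
  author_id=14: MIN(year) = 1965
  author_id=15: MIN(year) = 1960
  author_id=16: MIN(year) = 1970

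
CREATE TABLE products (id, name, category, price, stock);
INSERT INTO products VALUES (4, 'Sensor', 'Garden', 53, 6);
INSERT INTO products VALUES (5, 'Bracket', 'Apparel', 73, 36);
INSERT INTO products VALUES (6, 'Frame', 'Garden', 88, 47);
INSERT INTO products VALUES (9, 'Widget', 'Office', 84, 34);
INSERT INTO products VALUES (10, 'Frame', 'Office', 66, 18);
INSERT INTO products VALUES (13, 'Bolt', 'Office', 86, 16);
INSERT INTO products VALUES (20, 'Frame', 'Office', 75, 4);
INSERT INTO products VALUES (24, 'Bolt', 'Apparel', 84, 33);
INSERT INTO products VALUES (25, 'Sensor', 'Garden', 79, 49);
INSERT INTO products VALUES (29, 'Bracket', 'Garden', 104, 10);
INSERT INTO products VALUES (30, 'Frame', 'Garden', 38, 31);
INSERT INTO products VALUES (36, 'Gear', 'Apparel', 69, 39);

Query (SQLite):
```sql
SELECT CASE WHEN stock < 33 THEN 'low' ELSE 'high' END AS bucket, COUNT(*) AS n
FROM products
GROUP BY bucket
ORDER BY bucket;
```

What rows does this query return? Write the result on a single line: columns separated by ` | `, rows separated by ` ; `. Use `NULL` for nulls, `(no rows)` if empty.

high | 6 ; low | 6

Bucket rows by stock < 33 → 'low' else 'high'; count each bucket.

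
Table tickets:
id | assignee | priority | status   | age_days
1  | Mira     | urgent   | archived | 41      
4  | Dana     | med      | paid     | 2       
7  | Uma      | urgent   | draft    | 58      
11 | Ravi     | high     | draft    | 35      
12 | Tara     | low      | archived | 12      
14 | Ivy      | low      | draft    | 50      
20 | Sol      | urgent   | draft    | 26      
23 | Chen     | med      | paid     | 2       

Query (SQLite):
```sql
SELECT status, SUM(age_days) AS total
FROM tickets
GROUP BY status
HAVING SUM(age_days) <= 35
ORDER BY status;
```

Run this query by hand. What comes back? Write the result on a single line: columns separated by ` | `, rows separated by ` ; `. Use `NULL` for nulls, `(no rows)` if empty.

paid | 4

Partition tickets by status; compute SUM(age_days) within each group.
HAVING: keep groups where SUM(age_days) <= 35.
  archived: ids {1, 12} → SUM(age_days)=53
  draft: ids {7, 11, 14, 20} → SUM(age_days)=169
  paid: ids {4, 23} → SUM(age_days)=4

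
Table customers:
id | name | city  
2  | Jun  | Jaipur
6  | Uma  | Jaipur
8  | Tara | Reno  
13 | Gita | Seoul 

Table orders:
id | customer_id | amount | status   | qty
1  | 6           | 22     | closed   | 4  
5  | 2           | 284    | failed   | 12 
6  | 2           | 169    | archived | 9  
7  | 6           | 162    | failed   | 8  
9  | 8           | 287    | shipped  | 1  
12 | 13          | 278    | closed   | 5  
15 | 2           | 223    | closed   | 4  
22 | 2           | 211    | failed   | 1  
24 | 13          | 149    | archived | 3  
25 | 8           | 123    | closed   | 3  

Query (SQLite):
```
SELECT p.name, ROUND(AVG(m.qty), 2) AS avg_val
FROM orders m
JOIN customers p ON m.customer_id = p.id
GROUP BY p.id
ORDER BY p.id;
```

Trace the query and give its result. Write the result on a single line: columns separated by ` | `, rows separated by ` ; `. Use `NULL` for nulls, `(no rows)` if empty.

Jun | 6.5 ; Uma | 6 ; Tara | 2 ; Gita | 4

Join each orders row to its customers via customer_id.
Group joined rows by customers.id; compute ROUND(AVG(m.qty), 2) per group.
  2: ids {5, 6, 15, 22} → ROUND(AVG(m.qty), 2)=6.5
  6: ids {1, 7} → ROUND(AVG(m.qty), 2)=6
  8: ids {9, 25} → ROUND(AVG(m.qty), 2)=2
  13: ids {12, 24} → ROUND(AVG(m.qty), 2)=4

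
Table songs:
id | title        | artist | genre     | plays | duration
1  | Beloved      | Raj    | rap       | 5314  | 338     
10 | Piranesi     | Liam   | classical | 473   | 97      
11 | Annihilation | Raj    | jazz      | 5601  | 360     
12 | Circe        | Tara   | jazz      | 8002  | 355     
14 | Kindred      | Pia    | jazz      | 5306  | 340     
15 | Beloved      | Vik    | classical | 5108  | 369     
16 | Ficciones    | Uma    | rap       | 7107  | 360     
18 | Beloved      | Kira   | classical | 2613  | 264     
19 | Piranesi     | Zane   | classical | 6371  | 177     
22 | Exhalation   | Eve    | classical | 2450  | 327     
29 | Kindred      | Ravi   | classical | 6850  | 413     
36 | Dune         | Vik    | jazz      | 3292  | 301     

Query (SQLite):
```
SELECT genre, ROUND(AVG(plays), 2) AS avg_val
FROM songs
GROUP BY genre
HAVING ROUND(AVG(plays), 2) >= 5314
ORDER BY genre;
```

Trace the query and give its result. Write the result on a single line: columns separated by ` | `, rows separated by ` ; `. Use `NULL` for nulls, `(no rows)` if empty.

jazz | 5550.25 ; rap | 6210.5

Partition songs by genre; compute ROUND(AVG(plays), 2) within each group.
HAVING: keep groups where ROUND(AVG(plays), 2) >= 5314.
  classical: ids {10, 15, 18, 19, 22, 29} → ROUND(AVG(plays), 2)=3977.5
  jazz: ids {11, 12, 14, 36} → ROUND(AVG(plays), 2)=5550.25
  rap: ids {1, 16} → ROUND(AVG(plays), 2)=6210.5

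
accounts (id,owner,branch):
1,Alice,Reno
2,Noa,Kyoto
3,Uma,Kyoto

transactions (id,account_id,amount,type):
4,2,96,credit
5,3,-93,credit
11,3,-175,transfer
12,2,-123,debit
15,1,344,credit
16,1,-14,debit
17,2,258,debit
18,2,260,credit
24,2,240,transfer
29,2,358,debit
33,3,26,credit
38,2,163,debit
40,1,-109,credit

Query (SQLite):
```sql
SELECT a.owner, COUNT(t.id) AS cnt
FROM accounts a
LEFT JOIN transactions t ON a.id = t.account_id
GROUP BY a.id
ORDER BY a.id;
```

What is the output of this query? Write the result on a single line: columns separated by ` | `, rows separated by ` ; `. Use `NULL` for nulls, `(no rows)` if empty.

LEFT JOIN keeps every accounts row; unmatched ones get NULL for transactions columns.
Group by accounts.id and compute COUNT(t.id). COUNT(col) of an all-NULL group is 0.
  1: ids {15, 16, 40} → COUNT(t.id)=3
  2: ids {4, 12, 17, 18, 24, 29, 38} → COUNT(t.id)=7
  3: ids {5, 11, 33} → COUNT(t.id)=3

Alice | 3 ; Noa | 7 ; Uma | 3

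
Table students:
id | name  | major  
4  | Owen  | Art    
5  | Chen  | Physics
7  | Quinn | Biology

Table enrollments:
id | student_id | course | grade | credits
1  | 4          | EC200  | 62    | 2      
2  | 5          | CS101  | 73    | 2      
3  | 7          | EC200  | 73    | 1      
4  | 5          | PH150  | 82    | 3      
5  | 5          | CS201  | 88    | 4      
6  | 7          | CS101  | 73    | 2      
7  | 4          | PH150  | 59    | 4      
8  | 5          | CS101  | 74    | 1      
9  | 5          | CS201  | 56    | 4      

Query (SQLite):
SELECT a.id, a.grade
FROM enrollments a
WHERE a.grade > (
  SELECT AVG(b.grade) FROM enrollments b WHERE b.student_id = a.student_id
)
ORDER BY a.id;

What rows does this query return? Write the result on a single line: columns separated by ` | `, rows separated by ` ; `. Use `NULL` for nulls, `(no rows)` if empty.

For each enrollments row a, compute AVG(grade) over rows sharing a.student_id.
Keep row a if a.grade > that per-group AVG.
  student_id=4: AVG(grade) = 60.5
  student_id=5: AVG(grade) = 74.6
  student_id=7: AVG(grade) = 73.0

1 | 62 ; 4 | 82 ; 5 | 88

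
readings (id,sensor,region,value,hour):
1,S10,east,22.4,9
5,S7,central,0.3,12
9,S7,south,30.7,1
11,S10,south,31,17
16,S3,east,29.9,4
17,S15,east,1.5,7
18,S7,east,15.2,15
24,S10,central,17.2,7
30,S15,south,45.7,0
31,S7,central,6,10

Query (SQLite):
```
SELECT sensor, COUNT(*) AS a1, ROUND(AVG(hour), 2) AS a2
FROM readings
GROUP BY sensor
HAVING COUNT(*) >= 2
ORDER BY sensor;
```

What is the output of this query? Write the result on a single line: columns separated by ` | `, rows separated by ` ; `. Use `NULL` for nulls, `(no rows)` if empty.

Group readings by sensor.
Per group compute: COUNT(*), ROUND(AVG(hour), 2).
HAVING: drop groups with fewer than 2 rows.
  S10: ids {1, 11, 24} → COUNT(*)=3, ROUND(AVG(hour), 2)=11
  S15: ids {17, 30} → COUNT(*)=2, ROUND(AVG(hour), 2)=3.5
  S3: ids {16} → COUNT(*)=1, ROUND(AVG(hour), 2)=4
  S7: ids {5, 9, 18, 31} → COUNT(*)=4, ROUND(AVG(hour), 2)=9.5

S10 | 3 | 11 ; S15 | 2 | 3.5 ; S7 | 4 | 9.5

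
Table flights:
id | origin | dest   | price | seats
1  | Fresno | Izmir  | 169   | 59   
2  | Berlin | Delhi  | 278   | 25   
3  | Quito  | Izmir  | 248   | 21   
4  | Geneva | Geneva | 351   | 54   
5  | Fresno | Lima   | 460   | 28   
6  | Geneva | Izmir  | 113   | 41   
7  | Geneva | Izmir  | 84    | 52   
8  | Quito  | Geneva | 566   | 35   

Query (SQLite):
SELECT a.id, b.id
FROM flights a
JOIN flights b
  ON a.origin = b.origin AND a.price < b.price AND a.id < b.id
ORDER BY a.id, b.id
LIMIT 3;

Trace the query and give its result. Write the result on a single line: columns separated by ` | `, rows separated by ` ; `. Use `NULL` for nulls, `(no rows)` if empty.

Pairs (a,b) with same origin, a.price < b.price, a.id < b.id.
origin groups: Berlin:{2} Fresno:{1,5} Geneva:{4,6,7} Quito:{3,8}
Ordered by (a.id, b.id); first 3.

1 | 5 ; 3 | 8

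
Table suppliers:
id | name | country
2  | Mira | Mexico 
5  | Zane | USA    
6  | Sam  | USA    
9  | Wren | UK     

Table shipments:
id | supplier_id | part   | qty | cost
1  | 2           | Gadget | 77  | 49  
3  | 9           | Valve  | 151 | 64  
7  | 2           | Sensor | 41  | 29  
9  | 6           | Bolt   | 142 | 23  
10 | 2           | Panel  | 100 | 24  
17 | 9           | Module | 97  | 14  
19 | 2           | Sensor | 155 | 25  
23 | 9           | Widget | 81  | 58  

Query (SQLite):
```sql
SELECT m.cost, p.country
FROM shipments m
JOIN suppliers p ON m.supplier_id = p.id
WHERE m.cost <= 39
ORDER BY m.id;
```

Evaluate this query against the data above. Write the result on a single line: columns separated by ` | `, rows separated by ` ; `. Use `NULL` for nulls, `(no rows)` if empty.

29 | Mexico ; 23 | USA ; 24 | Mexico ; 14 | UK ; 25 | Mexico

Each shipments row matches the suppliers row where supplier_id = suppliers.id.
Then keep rows with m.cost <= 39.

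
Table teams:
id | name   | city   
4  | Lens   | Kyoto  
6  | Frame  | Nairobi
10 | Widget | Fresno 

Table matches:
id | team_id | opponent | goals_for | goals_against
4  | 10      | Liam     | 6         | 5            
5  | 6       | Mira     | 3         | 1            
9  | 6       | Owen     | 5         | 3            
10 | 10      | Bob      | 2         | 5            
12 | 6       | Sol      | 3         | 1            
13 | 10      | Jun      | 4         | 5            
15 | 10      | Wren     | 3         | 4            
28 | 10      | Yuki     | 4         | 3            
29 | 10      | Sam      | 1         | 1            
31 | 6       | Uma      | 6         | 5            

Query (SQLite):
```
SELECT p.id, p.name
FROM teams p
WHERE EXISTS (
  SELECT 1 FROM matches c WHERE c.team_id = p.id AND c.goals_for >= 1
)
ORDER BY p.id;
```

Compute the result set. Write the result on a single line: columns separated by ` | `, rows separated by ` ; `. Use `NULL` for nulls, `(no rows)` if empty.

6 | Frame ; 10 | Widget

For each teams row, check whether any matches with matching team_id has goals_for >= 1.
Keep rows where that is true.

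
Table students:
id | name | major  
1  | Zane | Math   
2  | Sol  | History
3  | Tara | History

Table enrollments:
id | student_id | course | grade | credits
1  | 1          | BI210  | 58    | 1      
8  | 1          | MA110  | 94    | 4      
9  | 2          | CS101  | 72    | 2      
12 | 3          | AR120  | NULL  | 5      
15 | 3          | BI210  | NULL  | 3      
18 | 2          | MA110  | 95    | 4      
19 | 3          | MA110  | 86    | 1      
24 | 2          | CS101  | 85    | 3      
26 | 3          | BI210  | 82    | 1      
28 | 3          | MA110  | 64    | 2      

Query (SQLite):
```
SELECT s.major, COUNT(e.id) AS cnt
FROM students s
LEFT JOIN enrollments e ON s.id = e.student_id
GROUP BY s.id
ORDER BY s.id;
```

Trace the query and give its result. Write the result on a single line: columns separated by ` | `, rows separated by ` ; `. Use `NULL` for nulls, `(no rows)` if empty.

LEFT JOIN keeps every students row; unmatched ones get NULL for enrollments columns.
Group by students.id and compute COUNT(e.id). COUNT(col) of an all-NULL group is 0.
  1: ids {1, 8} → COUNT(e.id)=2
  2: ids {9, 18, 24} → COUNT(e.id)=3
  3: ids {12, 15, 19, 26, 28} → COUNT(e.id)=5

Math | 2 ; History | 3 ; History | 5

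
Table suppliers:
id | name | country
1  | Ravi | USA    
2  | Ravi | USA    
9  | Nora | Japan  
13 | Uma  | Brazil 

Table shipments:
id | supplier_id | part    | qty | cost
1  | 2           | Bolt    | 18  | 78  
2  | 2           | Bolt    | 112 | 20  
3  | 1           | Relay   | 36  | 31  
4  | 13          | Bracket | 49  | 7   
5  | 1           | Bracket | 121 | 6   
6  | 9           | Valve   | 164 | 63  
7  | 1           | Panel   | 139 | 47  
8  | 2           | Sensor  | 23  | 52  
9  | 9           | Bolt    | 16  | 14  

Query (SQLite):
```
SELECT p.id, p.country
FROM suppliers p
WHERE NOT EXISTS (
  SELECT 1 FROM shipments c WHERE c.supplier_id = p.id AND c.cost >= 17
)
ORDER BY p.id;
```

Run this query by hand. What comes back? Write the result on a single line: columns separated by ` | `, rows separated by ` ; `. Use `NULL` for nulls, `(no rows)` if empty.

For each suppliers row, check whether any shipments with matching supplier_id has cost >= 17.
Keep rows where that is false.

13 | Brazil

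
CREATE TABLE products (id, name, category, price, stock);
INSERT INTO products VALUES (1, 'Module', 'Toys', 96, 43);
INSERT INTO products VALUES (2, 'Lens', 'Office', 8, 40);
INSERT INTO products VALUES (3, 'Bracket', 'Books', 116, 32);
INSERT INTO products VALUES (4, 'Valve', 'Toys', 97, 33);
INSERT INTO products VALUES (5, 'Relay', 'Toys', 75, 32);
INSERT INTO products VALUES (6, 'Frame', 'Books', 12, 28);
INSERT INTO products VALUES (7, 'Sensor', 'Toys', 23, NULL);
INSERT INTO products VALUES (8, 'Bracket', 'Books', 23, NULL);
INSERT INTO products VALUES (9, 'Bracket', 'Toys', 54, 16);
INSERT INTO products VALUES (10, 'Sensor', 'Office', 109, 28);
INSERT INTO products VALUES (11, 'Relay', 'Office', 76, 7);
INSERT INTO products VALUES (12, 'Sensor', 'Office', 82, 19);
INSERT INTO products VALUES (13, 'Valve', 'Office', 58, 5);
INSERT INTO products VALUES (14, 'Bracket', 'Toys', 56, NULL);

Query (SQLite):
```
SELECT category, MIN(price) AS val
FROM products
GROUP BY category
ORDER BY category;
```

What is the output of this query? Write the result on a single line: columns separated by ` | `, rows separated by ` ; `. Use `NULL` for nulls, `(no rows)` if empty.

Partition products by category; compute MIN(price) within each group.
  Books: ids {3, 6, 8} → MIN(price)=12
  Office: ids {2, 10, 11, 12, 13} → MIN(price)=8
  Toys: ids {1, 4, 5, 7, 9, 14} → MIN(price)=23

Books | 12 ; Office | 8 ; Toys | 23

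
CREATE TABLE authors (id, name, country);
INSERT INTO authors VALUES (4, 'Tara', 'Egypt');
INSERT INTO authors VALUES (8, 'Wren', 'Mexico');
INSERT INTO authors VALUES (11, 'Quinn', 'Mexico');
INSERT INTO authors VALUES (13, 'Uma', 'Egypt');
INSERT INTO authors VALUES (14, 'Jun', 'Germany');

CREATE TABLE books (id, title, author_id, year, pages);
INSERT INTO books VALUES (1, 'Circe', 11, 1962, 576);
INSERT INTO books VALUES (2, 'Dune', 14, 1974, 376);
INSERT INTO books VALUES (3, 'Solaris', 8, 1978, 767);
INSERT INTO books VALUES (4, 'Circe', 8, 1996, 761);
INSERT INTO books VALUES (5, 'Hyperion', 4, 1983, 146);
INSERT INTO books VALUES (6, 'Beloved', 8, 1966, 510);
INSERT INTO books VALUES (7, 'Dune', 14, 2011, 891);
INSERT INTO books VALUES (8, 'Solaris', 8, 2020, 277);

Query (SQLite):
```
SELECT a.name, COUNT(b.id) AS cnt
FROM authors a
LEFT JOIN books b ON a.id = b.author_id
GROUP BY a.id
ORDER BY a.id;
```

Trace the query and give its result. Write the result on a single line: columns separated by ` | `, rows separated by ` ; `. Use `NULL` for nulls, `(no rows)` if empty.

Tara | 1 ; Wren | 4 ; Quinn | 1 ; Uma | 0 ; Jun | 2

LEFT JOIN keeps every authors row; unmatched ones get NULL for books columns.
Group by authors.id and compute COUNT(b.id). COUNT(col) of an all-NULL group is 0.
  4: ids {5} → COUNT(b.id)=1
  8: ids {3, 4, 6, 8} → COUNT(b.id)=4
  11: ids {1} → COUNT(b.id)=1
  13: ids {—} → COUNT(b.id)=0
  14: ids {2, 7} → COUNT(b.id)=2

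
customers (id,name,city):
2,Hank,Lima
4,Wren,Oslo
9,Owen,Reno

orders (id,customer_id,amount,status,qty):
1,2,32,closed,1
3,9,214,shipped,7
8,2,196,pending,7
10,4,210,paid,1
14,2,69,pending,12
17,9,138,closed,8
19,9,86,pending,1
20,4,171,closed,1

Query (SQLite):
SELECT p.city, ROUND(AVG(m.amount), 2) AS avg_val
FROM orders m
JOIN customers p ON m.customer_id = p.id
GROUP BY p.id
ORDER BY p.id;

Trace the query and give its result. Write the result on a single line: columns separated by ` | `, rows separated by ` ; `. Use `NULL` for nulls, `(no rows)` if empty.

Join each orders row to its customers via customer_id.
Group joined rows by customers.id; compute ROUND(AVG(m.amount), 2) per group.
  2: ids {1, 8, 14} → ROUND(AVG(m.amount), 2)=99
  4: ids {10, 20} → ROUND(AVG(m.amount), 2)=190.5
  9: ids {3, 17, 19} → ROUND(AVG(m.amount), 2)=146

Lima | 99 ; Oslo | 190.5 ; Reno | 146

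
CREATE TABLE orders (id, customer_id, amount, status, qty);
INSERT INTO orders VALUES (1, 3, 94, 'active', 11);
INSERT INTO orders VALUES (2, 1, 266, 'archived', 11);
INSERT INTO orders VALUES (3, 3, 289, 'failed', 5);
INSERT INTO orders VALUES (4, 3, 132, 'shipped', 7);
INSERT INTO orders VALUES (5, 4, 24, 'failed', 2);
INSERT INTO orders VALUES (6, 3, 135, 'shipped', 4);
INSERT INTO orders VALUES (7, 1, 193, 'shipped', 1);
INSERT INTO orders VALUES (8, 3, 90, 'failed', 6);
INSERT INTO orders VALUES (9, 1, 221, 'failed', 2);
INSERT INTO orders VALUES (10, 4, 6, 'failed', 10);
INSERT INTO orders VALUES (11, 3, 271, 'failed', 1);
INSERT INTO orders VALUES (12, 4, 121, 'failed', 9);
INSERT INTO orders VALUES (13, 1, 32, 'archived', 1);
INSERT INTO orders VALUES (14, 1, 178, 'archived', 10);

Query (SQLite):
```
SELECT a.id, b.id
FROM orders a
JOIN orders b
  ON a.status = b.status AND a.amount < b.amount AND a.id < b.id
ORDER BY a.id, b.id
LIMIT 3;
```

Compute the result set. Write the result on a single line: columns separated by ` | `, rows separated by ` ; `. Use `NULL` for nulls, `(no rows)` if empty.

4 | 6 ; 4 | 7 ; 5 | 8

Pairs (a,b) with same status, a.amount < b.amount, a.id < b.id.
status groups: active:{1} archived:{2,13,14} failed:{3,5,8,9,10,11,12} shipped:{4,6,7}
Ordered by (a.id, b.id); first 3.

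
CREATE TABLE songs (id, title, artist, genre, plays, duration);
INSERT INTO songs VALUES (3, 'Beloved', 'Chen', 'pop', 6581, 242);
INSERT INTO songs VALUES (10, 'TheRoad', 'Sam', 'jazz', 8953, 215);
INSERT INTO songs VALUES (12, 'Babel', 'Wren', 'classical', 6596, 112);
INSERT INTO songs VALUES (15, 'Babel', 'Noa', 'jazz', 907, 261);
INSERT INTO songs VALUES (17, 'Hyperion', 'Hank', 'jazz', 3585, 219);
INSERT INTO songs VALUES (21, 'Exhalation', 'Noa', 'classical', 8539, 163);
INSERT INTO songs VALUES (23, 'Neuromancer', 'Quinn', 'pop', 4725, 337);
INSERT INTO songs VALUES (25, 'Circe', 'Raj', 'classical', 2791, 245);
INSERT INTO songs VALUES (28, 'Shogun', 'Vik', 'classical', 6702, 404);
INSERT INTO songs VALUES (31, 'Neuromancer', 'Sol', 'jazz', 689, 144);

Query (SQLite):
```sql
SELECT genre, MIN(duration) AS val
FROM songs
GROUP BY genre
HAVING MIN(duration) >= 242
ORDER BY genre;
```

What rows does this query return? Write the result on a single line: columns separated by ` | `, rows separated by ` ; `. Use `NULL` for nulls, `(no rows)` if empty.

pop | 242

Partition songs by genre; compute MIN(duration) within each group.
HAVING: keep groups where MIN(duration) >= 242.
  classical: ids {12, 21, 25, 28} → MIN(duration)=112
  jazz: ids {10, 15, 17, 31} → MIN(duration)=144
  pop: ids {3, 23} → MIN(duration)=242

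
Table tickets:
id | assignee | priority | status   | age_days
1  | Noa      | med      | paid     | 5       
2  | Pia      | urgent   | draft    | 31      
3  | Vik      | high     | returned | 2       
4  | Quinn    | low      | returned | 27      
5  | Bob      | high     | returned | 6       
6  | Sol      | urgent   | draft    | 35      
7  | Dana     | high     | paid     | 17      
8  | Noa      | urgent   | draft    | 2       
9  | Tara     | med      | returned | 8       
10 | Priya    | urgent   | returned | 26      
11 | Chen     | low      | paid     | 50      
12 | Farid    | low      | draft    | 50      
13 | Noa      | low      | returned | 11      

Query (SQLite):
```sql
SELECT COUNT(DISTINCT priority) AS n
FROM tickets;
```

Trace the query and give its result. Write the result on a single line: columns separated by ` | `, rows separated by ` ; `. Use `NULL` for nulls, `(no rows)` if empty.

4

Count distinct non-NULL priority values.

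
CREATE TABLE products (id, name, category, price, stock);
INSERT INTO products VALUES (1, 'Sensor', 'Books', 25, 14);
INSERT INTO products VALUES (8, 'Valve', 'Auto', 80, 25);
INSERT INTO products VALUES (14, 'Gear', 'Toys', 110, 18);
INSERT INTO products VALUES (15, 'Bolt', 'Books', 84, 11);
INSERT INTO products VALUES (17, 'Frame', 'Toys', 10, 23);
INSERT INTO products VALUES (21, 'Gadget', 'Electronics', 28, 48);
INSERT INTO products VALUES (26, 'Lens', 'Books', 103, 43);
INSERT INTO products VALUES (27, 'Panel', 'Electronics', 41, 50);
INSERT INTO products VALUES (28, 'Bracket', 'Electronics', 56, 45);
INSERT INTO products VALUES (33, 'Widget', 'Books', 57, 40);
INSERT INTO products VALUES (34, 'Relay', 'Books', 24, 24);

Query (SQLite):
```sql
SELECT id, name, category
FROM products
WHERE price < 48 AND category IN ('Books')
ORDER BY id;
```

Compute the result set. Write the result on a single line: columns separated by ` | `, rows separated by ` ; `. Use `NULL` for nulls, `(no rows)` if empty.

price < 48: ids {1, 17, 21, 27, 34}
category IN ('Books'): ids {1, 15, 26, 33, 34}
Combine with AND.

1 | Sensor | Books ; 34 | Relay | Books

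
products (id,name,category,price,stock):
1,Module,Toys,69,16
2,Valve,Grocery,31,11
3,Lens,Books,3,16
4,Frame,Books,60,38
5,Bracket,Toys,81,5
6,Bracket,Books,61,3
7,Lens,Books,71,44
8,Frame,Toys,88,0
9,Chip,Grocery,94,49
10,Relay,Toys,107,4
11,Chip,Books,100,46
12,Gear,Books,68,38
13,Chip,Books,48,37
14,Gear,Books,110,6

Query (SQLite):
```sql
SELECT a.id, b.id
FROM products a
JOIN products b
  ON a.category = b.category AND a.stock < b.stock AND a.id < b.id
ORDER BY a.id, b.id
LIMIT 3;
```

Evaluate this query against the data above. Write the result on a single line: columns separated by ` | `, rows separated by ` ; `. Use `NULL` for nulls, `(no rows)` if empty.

Pairs (a,b) with same category, a.stock < b.stock, a.id < b.id.
category groups: Books:{3,4,6,7,11,12,13,14} Grocery:{2,9} Toys:{1,5,8,10}
Ordered by (a.id, b.id); first 3.

2 | 9 ; 3 | 4 ; 3 | 7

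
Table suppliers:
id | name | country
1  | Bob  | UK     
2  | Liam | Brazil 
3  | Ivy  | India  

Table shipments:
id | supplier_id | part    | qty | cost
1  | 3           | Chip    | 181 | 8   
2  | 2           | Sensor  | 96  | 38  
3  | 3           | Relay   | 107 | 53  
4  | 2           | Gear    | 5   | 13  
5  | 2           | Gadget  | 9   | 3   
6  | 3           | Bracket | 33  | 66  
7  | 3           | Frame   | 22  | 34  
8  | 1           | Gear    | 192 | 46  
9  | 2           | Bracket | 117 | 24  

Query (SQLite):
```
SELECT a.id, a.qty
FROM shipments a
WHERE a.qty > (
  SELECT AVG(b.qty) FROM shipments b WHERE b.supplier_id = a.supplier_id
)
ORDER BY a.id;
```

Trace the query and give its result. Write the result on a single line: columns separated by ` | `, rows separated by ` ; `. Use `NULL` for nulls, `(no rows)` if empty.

1 | 181 ; 2 | 96 ; 3 | 107 ; 9 | 117

For each shipments row a, compute AVG(qty) over rows sharing a.supplier_id.
Keep row a if a.qty > that per-group AVG.
  supplier_id=1: AVG(qty) = 192.0
  supplier_id=2: AVG(qty) = 56.75
  supplier_id=3: AVG(qty) = 85.75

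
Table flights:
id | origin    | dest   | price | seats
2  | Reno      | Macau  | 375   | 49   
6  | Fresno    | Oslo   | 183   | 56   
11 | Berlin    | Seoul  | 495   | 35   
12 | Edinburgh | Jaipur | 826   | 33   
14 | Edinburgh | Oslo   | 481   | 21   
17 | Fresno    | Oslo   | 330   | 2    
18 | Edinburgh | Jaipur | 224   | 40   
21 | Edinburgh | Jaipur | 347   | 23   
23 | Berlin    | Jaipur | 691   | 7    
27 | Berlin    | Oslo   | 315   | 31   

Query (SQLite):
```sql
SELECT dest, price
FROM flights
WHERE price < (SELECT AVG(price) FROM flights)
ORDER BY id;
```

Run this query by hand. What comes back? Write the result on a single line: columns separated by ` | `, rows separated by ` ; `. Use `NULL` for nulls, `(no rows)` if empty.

Macau | 375 ; Oslo | 183 ; Oslo | 330 ; Jaipur | 224 ; Jaipur | 347 ; Oslo | 315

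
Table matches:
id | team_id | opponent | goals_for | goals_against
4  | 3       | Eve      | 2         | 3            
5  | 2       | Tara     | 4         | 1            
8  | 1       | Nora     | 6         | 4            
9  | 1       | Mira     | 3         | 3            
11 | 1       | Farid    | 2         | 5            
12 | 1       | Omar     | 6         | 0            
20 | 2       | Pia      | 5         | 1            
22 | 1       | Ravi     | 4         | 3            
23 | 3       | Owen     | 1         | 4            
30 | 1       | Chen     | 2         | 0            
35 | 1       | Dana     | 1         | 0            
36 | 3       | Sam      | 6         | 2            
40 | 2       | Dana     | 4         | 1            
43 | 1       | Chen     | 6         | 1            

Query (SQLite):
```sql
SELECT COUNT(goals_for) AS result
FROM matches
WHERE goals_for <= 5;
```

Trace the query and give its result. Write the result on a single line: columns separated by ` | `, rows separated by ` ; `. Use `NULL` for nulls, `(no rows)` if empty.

10

Rows where goals_for <= 5 → goals_for values: [2, 4, 3, 2, 5, 4, 1, 2, 1, 4].
COUNT(goals_for) counts non-NULL values → 10.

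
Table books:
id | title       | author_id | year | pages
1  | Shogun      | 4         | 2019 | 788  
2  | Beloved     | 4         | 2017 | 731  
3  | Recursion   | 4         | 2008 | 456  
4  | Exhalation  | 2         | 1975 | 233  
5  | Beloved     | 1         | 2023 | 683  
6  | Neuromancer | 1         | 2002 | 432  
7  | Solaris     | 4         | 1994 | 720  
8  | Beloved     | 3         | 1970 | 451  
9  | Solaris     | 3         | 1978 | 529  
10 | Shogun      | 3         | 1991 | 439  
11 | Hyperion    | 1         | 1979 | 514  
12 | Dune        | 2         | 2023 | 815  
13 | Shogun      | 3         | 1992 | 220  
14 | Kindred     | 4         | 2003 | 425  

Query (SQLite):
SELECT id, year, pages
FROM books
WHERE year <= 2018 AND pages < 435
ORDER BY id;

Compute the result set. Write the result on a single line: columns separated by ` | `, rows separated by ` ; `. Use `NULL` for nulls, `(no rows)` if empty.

year <= 2018: ids {2, 3, 4, 6, 7, 8, 9, 10, 11, 13, 14}
pages < 435: ids {4, 6, 13, 14}
Combine with AND.

4 | 1975 | 233 ; 6 | 2002 | 432 ; 13 | 1992 | 220 ; 14 | 2003 | 425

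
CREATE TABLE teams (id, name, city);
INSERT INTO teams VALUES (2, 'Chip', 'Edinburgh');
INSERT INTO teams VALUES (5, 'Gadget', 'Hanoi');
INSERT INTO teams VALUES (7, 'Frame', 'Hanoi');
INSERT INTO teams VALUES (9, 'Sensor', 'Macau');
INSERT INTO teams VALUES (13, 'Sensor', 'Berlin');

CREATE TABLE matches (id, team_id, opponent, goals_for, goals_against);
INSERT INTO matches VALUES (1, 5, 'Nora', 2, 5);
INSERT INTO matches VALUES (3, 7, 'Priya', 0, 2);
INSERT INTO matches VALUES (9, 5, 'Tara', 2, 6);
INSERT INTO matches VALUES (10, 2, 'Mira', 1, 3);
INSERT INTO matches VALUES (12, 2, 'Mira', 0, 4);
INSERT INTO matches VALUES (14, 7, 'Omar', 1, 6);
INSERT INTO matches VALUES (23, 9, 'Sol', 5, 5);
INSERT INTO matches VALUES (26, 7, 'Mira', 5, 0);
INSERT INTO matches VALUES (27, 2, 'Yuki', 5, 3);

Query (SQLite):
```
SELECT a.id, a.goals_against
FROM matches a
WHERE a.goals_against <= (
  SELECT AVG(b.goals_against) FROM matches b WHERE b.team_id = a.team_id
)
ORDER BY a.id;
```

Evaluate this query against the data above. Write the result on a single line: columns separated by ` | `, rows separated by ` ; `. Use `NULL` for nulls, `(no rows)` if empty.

1 | 5 ; 3 | 2 ; 10 | 3 ; 23 | 5 ; 26 | 0 ; 27 | 3

For each matches row a, compute AVG(goals_against) over rows sharing a.team_id.
Keep row a if a.goals_against <= that per-group AVG.
  team_id=2: AVG(goals_against) = 3.333333
  team_id=5: AVG(goals_against) = 5.5
  team_id=7: AVG(goals_against) = 2.666667
  team_id=9: AVG(goals_against) = 5.0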